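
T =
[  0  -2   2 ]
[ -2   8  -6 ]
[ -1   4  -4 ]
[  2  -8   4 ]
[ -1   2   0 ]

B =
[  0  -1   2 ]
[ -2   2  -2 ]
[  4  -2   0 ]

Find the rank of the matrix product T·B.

First compute TB:
[[ 12,  -8,   4],
 [-40,  30, -20],
 [-24,  17, -10],
 [ 32, -26,  20],
 [ -4,   5,  -6]]
Now row reduce the product.
R2 ← R2 + (10/3)·R1: [0, 10/3, -20/3]
R3 ← R3 + (2)·R1: [0, 1, -2]
R4 ← R4 − (8/3)·R1: [0, -14/3, 28/3]
R5 ← R5 + (1/3)·R1: [0, 7/3, -14/3]
R3 ← R3 − (3/10)·R2: [0, 0, 0]
R4 ← R4 + (7/5)·R2: [0, 0, 0]
R5 ← R5 − (7/10)·R2: [0, 0, 0]
2 nonzero rows, so rank(TB) = 2.

2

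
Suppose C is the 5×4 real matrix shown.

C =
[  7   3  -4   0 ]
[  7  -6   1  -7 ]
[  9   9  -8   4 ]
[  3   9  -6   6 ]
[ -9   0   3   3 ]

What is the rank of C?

2

Row reduce to echelon form.
R2 ← R2 − R1: [0, -9, 5, -7]
R3 ← R3 − (9/7)·R1: [0, 36/7, -20/7, 4]
R4 ← R4 − (3/7)·R1: [0, 54/7, -30/7, 6]
R5 ← R5 + (9/7)·R1: [0, 27/7, -15/7, 3]
R3 ← R3 + (4/7)·R2: [0, 0, 0, 0]
R4 ← R4 + (6/7)·R2: [0, 0, 0, 0]
R5 ← R5 + (3/7)·R2: [0, 0, 0, 0]
Echelon form has 2 nonzero rows, so rank(C) = 2.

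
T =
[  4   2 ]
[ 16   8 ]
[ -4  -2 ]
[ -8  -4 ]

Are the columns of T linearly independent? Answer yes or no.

no

Row reduce T to echelon form.
R2 ← R2 − (4)·R1: [0, 0]
R3 ← R3 + R1: [0, 0]
R4 ← R4 + (2)·R1: [0, 0]
1 pivot among 2 columns.
Only 1 < 2 pivot columns, so the columns are linearly dependent.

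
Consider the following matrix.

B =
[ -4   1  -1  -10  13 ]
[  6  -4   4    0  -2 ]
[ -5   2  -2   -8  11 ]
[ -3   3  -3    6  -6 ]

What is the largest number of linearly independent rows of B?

Row reduce to echelon form.
R2 ← R2 + (3/2)·R1: [0, -5/2, 5/2, -15, 35/2]
R3 ← R3 − (5/4)·R1: [0, 3/4, -3/4, 9/2, -21/4]
R4 ← R4 − (3/4)·R1: [0, 9/4, -9/4, 27/2, -63/4]
R3 ← R3 + (3/10)·R2: [0, 0, 0, 0, 0]
R4 ← R4 + (9/10)·R2: [0, 0, 0, 0, 0]
Echelon form has 2 nonzero rows, so rank(B) = 2.
The rank gives the maximum number of linearly independent rows: 2.

2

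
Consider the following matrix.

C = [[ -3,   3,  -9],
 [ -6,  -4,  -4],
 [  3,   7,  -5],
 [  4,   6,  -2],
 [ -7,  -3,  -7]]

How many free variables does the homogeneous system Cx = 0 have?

1

Row reduce to echelon form.
R2 ← R2 − (2)·R1: [0, -10, 14]
R3 ← R3 + R1: [0, 10, -14]
R4 ← R4 + (4/3)·R1: [0, 10, -14]
R5 ← R5 − (7/3)·R1: [0, -10, 14]
R3 ← R3 + R2: [0, 0, 0]
R4 ← R4 + R2: [0, 0, 0]
R5 ← R5 − R2: [0, 0, 0]
2 nonzero rows, so rank(C) = 2.
C has 3 columns; by rank–nullity, nullity = 3 − 2 = 1.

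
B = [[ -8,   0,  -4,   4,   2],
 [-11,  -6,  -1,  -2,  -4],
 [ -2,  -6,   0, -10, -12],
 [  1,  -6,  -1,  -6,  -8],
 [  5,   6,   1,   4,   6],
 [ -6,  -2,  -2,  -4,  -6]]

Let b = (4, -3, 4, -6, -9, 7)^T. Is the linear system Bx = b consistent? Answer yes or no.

Row reduce the augmented matrix [B | b].
R2 ← R2 − (11/8)·R1: [0, -6, 9/2, -15/2, -27/4, -17/2]
R3 ← R3 − (1/4)·R1: [0, -6, 1, -11, -25/2, 3]
R4 ← R4 + (1/8)·R1: [0, -6, -3/2, -11/2, -31/4, -11/2]
R5 ← R5 + (5/8)·R1: [0, 6, -3/2, 13/2, 29/4, -13/2]
R6 ← R6 − (3/4)·R1: [0, -2, 1, -7, -15/2, 4]
R3 ← R3 − R2: [0, 0, -7/2, -7/2, -23/4, 23/2]
R4 ← R4 − R2: [0, 0, -6, 2, -1, 3]
R5 ← R5 + R2: [0, 0, 3, -1, 1/2, -15]
R6 ← R6 − (1/3)·R2: [0, 0, -1/2, -9/2, -21/4, 41/6]
R4 ← R4 − (12/7)·R3: [0, 0, 0, 8, 62/7, -117/7]
R5 ← R5 + (6/7)·R3: [0, 0, 0, -4, -31/7, -36/7]
R6 ← R6 − (1/7)·R3: [0, 0, 0, -4, -31/7, 109/21]
R5 ← R5 + (1/2)·R4: [0, 0, 0, 0, 0, -27/2]
R6 ← R6 + (1/2)·R4: [0, 0, 0, 0, 0, -19/6]
R6 ← R6 − (19/81)·R5: [0, 0, 0, 0, 0, 0]
The echelon form has 5 nonzero rows; the last pivot sits in the augmented column, so rank(B) = 4 but rank([B|b]) = 5.
Since the ranks differ, the system is inconsistent.

no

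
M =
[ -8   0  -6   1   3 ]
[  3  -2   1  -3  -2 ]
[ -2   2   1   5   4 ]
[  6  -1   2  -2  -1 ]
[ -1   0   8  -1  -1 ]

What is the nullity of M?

Row reduce to echelon form.
R2 ← R2 + (3/8)·R1: [0, -2, -5/4, -21/8, -7/8]
R3 ← R3 − (1/4)·R1: [0, 2, 5/2, 19/4, 13/4]
R4 ← R4 + (3/4)·R1: [0, -1, -5/2, -5/4, 5/4]
R5 ← R5 − (1/8)·R1: [0, 0, 35/4, -9/8, -11/8]
R3 ← R3 + R2: [0, 0, 5/4, 17/8, 19/8]
R4 ← R4 − (1/2)·R2: [0, 0, -15/8, 1/16, 27/16]
R4 ← R4 + (3/2)·R3: [0, 0, 0, 13/4, 21/4]
R5 ← R5 − (7)·R3: [0, 0, 0, -16, -18]
R5 ← R5 + (64/13)·R4: [0, 0, 0, 0, 102/13]
5 nonzero rows, so rank(M) = 5.
M has 5 columns; by rank–nullity, nullity = 5 − 5 = 0.

0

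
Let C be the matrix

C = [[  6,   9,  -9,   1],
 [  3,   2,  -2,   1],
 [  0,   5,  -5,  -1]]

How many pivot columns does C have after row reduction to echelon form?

2

Row reduce to echelon form.
R2 ← R2 − (1/2)·R1: [0, -5/2, 5/2, 1/2]
R3 ← R3 + (2)·R2: [0, 0, 0, 0]
Echelon form has 2 nonzero rows, so rank(C) = 2.
Each nonzero row contributes one pivot column: 2 pivot columns.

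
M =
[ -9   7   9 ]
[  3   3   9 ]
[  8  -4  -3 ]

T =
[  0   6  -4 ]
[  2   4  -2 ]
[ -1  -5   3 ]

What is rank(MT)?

First compute MT:
[[  5, -71,  49],
 [ -3, -15,   9],
 [ -5,  47, -33]]
Now row reduce the product.
R2 ← R2 + (3/5)·R1: [0, -288/5, 192/5]
R3 ← R3 + R1: [0, -24, 16]
R3 ← R3 − (5/12)·R2: [0, 0, 0]
2 nonzero rows, so rank(MT) = 2.

2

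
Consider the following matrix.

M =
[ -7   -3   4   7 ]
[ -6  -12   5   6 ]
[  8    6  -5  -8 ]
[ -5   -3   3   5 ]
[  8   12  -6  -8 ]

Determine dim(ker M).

2

Row reduce to echelon form.
R2 ← R2 − (6/7)·R1: [0, -66/7, 11/7, 0]
R3 ← R3 + (8/7)·R1: [0, 18/7, -3/7, 0]
R4 ← R4 − (5/7)·R1: [0, -6/7, 1/7, 0]
R5 ← R5 + (8/7)·R1: [0, 60/7, -10/7, 0]
R3 ← R3 + (3/11)·R2: [0, 0, 0, 0]
R4 ← R4 − (1/11)·R2: [0, 0, 0, 0]
R5 ← R5 + (10/11)·R2: [0, 0, 0, 0]
2 nonzero rows, so rank(M) = 2.
M has 4 columns; by rank–nullity, nullity = 4 − 2 = 2.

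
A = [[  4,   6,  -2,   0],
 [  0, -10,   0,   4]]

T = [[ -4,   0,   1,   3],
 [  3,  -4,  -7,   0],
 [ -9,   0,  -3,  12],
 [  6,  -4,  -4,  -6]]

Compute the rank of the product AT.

2

First compute AT:
[[ 20, -24, -32, -12],
 [ -6,  24,  54, -24]]
Now row reduce the product.
R2 ← R2 + (3/10)·R1: [0, 84/5, 222/5, -138/5]
2 nonzero rows, so rank(AT) = 2.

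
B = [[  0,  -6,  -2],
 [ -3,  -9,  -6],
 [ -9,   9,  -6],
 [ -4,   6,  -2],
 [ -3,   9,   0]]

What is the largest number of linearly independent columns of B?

Row reduce to echelon form.
Swap R1 ↔ R2
R3 ← R3 − (3)·R1: [0, 36, 12]
R4 ← R4 − (4/3)·R1: [0, 18, 6]
R5 ← R5 − R1: [0, 18, 6]
R3 ← R3 + (6)·R2: [0, 0, 0]
R4 ← R4 + (3)·R2: [0, 0, 0]
R5 ← R5 + (3)·R2: [0, 0, 0]
Echelon form has 2 nonzero rows, so rank(B) = 2.
The rank gives the maximum number of linearly independent columns: 2.

2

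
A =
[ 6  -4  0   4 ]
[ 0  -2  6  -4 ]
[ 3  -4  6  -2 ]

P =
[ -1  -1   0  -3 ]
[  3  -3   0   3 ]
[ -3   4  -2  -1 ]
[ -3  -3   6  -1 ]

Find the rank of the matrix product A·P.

First compute AP:
[[-30,  -6,  24, -34],
 [-12,  42, -36,  -8],
 [-27,  39, -24, -25]]
Now row reduce the product.
R2 ← R2 − (2/5)·R1: [0, 222/5, -228/5, 28/5]
R3 ← R3 − (9/10)·R1: [0, 222/5, -228/5, 28/5]
R3 ← R3 − R2: [0, 0, 0, 0]
2 nonzero rows, so rank(AP) = 2.

2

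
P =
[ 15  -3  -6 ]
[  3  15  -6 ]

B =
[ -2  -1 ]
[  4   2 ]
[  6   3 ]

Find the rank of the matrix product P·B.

1

First compute PB:
[[-78, -39],
 [ 18,   9]]
Now row reduce the product.
R2 ← R2 + (3/13)·R1: [0, 0]
1 nonzero row, so rank(PB) = 1.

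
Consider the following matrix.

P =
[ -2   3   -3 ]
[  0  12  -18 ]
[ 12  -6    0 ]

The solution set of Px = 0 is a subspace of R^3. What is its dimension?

1

Row reduce to echelon form.
R3 ← R3 + (6)·R1: [0, 12, -18]
R3 ← R3 − R2: [0, 0, 0]
2 nonzero rows, so rank(P) = 2.
P has 3 columns; by rank–nullity, nullity = 3 − 2 = 1.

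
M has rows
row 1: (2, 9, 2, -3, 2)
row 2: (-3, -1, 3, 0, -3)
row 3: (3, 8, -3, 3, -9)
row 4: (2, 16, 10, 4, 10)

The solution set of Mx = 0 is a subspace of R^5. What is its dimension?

1

Row reduce to echelon form.
R2 ← R2 + (3/2)·R1: [0, 25/2, 6, -9/2, 0]
R3 ← R3 − (3/2)·R1: [0, -11/2, -6, 15/2, -12]
R4 ← R4 − R1: [0, 7, 8, 7, 8]
R3 ← R3 + (11/25)·R2: [0, 0, -84/25, 138/25, -12]
R4 ← R4 − (14/25)·R2: [0, 0, 116/25, 238/25, 8]
R4 ← R4 + (29/21)·R3: [0, 0, 0, 120/7, -60/7]
4 nonzero rows, so rank(M) = 4.
M has 5 columns; by rank–nullity, nullity = 5 − 4 = 1.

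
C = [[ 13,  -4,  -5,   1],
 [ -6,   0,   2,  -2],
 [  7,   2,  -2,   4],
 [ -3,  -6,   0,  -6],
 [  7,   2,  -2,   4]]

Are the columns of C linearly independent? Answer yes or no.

no

Row reduce C to echelon form.
R2 ← R2 + (6/13)·R1: [0, -24/13, -4/13, -20/13]
R3 ← R3 − (7/13)·R1: [0, 54/13, 9/13, 45/13]
R4 ← R4 + (3/13)·R1: [0, -90/13, -15/13, -75/13]
R5 ← R5 − (7/13)·R1: [0, 54/13, 9/13, 45/13]
R3 ← R3 + (9/4)·R2: [0, 0, 0, 0]
R4 ← R4 − (15/4)·R2: [0, 0, 0, 0]
R5 ← R5 + (9/4)·R2: [0, 0, 0, 0]
2 pivots among 4 columns.
Only 2 < 4 pivot columns, so the columns are linearly dependent.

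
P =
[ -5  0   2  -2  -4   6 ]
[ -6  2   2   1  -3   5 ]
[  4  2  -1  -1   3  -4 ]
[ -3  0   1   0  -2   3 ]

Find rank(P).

3

Row reduce to echelon form.
R2 ← R2 − (6/5)·R1: [0, 2, -2/5, 17/5, 9/5, -11/5]
R3 ← R3 + (4/5)·R1: [0, 2, 3/5, -13/5, -1/5, 4/5]
R4 ← R4 − (3/5)·R1: [0, 0, -1/5, 6/5, 2/5, -3/5]
R3 ← R3 − R2: [0, 0, 1, -6, -2, 3]
R4 ← R4 + (1/5)·R3: [0, 0, 0, 0, 0, 0]
Echelon form has 3 nonzero rows, so rank(P) = 3.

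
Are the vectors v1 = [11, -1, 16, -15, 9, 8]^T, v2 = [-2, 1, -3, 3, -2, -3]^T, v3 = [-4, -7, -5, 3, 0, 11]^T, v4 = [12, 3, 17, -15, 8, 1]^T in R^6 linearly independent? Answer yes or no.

Form the matrix with these vectors as rows and row reduce.
R2 ← R2 + (2/11)·R1: [0, 9/11, -1/11, 3/11, -4/11, -17/11]
R3 ← R3 + (4/11)·R1: [0, -81/11, 9/11, -27/11, 36/11, 153/11]
R4 ← R4 − (12/11)·R1: [0, 45/11, -5/11, 15/11, -20/11, -85/11]
R3 ← R3 + (9)·R2: [0, 0, 0, 0, 0, 0]
R4 ← R4 − (5)·R2: [0, 0, 0, 0, 0, 0]
2 nonzero rows, so the 4 vectors span a space of dimension 2.
Since 2 < 4, the vectors are linearly dependent.

no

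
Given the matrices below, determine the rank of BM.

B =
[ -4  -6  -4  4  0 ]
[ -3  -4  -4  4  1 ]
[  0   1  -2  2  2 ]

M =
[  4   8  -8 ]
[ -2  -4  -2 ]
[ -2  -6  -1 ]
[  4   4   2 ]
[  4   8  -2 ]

2

First compute BM:
[[ 20,  32,  56],
 [ 24,  40,  42],
 [ 18,  32,   0]]
Now row reduce the product.
R2 ← R2 − (6/5)·R1: [0, 8/5, -126/5]
R3 ← R3 − (9/10)·R1: [0, 16/5, -252/5]
R3 ← R3 − (2)·R2: [0, 0, 0]
2 nonzero rows, so rank(BM) = 2.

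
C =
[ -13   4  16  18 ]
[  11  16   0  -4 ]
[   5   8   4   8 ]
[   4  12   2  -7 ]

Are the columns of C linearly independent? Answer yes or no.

Row reduce C to echelon form.
R2 ← R2 + (11/13)·R1: [0, 252/13, 176/13, 146/13]
R3 ← R3 + (5/13)·R1: [0, 124/13, 132/13, 194/13]
R4 ← R4 + (4/13)·R1: [0, 172/13, 90/13, -19/13]
R3 ← R3 − (31/63)·R2: [0, 0, 220/63, 592/63]
R4 ← R4 − (43/63)·R2: [0, 0, -146/63, -575/63]
R4 ← R4 + (73/110)·R3: [0, 0, 0, -159/55]
4 pivots among 4 columns.
Every column is a pivot column, so the columns are linearly independent.

yes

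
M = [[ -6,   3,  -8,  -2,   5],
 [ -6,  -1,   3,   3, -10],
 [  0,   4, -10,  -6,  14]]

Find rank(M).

Row reduce to echelon form.
R2 ← R2 − R1: [0, -4, 11, 5, -15]
R3 ← R3 + R2: [0, 0, 1, -1, -1]
Echelon form has 3 nonzero rows, so rank(M) = 3.

3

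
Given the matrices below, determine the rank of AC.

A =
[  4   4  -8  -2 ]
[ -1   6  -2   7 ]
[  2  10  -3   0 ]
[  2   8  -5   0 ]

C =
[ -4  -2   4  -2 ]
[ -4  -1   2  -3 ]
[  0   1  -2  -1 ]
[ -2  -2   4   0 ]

First compute AC:
[[-28, -16,  32, -12],
 [-34, -20,  40, -14],
 [-48, -17,  34, -31],
 [-40, -17,  34, -23]]
Now row reduce the product.
R2 ← R2 − (17/14)·R1: [0, -4/7, 8/7, 4/7]
R3 ← R3 − (12/7)·R1: [0, 73/7, -146/7, -73/7]
R4 ← R4 − (10/7)·R1: [0, 41/7, -82/7, -41/7]
R3 ← R3 + (73/4)·R2: [0, 0, 0, 0]
R4 ← R4 + (41/4)·R2: [0, 0, 0, 0]
2 nonzero rows, so rank(AC) = 2.

2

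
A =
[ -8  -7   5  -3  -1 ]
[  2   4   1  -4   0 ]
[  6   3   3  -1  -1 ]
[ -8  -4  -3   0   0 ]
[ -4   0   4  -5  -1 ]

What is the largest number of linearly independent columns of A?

Row reduce to echelon form.
R2 ← R2 + (1/4)·R1: [0, 9/4, 9/4, -19/4, -1/4]
R3 ← R3 + (3/4)·R1: [0, -9/4, 27/4, -13/4, -7/4]
R4 ← R4 − R1: [0, 3, -8, 3, 1]
R5 ← R5 − (1/2)·R1: [0, 7/2, 3/2, -7/2, -1/2]
R3 ← R3 + R2: [0, 0, 9, -8, -2]
R4 ← R4 − (4/3)·R2: [0, 0, -11, 28/3, 4/3]
R5 ← R5 − (14/9)·R2: [0, 0, -2, 35/9, -1/9]
R4 ← R4 + (11/9)·R3: [0, 0, 0, -4/9, -10/9]
R5 ← R5 + (2/9)·R3: [0, 0, 0, 19/9, -5/9]
R5 ← R5 + (19/4)·R4: [0, 0, 0, 0, -35/6]
Echelon form has 5 nonzero rows, so rank(A) = 5.
The rank gives the maximum number of linearly independent columns: 5.

5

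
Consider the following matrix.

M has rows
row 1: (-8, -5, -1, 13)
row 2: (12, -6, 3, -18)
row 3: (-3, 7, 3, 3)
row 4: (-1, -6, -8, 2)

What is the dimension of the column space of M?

Row reduce to echelon form.
R2 ← R2 + (3/2)·R1: [0, -27/2, 3/2, 3/2]
R3 ← R3 − (3/8)·R1: [0, 71/8, 27/8, -15/8]
R4 ← R4 − (1/8)·R1: [0, -43/8, -63/8, 3/8]
R3 ← R3 + (71/108)·R2: [0, 0, 157/36, -8/9]
R4 ← R4 − (43/108)·R2: [0, 0, -305/36, -2/9]
R4 ← R4 + (305/157)·R3: [0, 0, 0, -306/157]
Echelon form has 4 nonzero rows, so rank(M) = 4.
The column space has dimension equal to the rank: 4.

4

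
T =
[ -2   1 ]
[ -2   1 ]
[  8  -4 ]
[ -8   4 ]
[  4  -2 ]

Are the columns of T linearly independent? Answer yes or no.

no

Row reduce T to echelon form.
R2 ← R2 − R1: [0, 0]
R3 ← R3 + (4)·R1: [0, 0]
R4 ← R4 − (4)·R1: [0, 0]
R5 ← R5 + (2)·R1: [0, 0]
1 pivot among 2 columns.
Only 1 < 2 pivot columns, so the columns are linearly dependent.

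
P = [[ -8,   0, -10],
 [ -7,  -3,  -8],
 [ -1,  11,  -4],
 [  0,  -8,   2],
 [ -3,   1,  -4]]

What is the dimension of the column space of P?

2

Row reduce to echelon form.
R2 ← R2 − (7/8)·R1: [0, -3, 3/4]
R3 ← R3 − (1/8)·R1: [0, 11, -11/4]
R5 ← R5 − (3/8)·R1: [0, 1, -1/4]
R3 ← R3 + (11/3)·R2: [0, 0, 0]
R4 ← R4 − (8/3)·R2: [0, 0, 0]
R5 ← R5 + (1/3)·R2: [0, 0, 0]
Echelon form has 2 nonzero rows, so rank(P) = 2.
The column space has dimension equal to the rank: 2.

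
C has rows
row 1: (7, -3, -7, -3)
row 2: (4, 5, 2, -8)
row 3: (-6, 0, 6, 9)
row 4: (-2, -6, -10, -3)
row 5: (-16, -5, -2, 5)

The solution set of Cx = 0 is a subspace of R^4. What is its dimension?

1

Row reduce to echelon form.
R2 ← R2 − (4/7)·R1: [0, 47/7, 6, -44/7]
R3 ← R3 + (6/7)·R1: [0, -18/7, 0, 45/7]
R4 ← R4 + (2/7)·R1: [0, -48/7, -12, -27/7]
R5 ← R5 + (16/7)·R1: [0, -83/7, -18, -13/7]
R3 ← R3 + (18/47)·R2: [0, 0, 108/47, 189/47]
R4 ← R4 + (48/47)·R2: [0, 0, -276/47, -483/47]
R5 ← R5 + (83/47)·R2: [0, 0, -348/47, -609/47]
R4 ← R4 + (23/9)·R3: [0, 0, 0, 0]
R5 ← R5 + (29/9)·R3: [0, 0, 0, 0]
3 nonzero rows, so rank(C) = 3.
C has 4 columns; by rank–nullity, nullity = 4 − 3 = 1.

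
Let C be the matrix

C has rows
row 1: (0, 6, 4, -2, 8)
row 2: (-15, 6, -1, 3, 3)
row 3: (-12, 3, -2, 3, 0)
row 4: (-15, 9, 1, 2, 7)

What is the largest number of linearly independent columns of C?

2

Row reduce to echelon form.
Swap R1 ↔ R2
R3 ← R3 − (4/5)·R1: [0, -9/5, -6/5, 3/5, -12/5]
R4 ← R4 − R1: [0, 3, 2, -1, 4]
R3 ← R3 + (3/10)·R2: [0, 0, 0, 0, 0]
R4 ← R4 − (1/2)·R2: [0, 0, 0, 0, 0]
Echelon form has 2 nonzero rows, so rank(C) = 2.
The rank gives the maximum number of linearly independent columns: 2.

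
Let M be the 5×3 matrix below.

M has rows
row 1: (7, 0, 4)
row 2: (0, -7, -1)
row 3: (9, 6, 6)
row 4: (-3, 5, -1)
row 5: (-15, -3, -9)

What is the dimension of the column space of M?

Row reduce to echelon form.
R3 ← R3 − (9/7)·R1: [0, 6, 6/7]
R4 ← R4 + (3/7)·R1: [0, 5, 5/7]
R5 ← R5 + (15/7)·R1: [0, -3, -3/7]
R3 ← R3 + (6/7)·R2: [0, 0, 0]
R4 ← R4 + (5/7)·R2: [0, 0, 0]
R5 ← R5 − (3/7)·R2: [0, 0, 0]
Echelon form has 2 nonzero rows, so rank(M) = 2.
The column space has dimension equal to the rank: 2.

2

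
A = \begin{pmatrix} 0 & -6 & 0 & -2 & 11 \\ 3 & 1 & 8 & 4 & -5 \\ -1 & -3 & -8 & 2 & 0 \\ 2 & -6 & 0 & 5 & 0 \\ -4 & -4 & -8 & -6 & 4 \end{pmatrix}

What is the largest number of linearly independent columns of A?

5

Row reduce to echelon form.
Swap R1 ↔ R2
R3 ← R3 + (1/3)·R1: [0, -8/3, -16/3, 10/3, -5/3]
R4 ← R4 − (2/3)·R1: [0, -20/3, -16/3, 7/3, 10/3]
R5 ← R5 + (4/3)·R1: [0, -8/3, 8/3, -2/3, -8/3]
R3 ← R3 − (4/9)·R2: [0, 0, -16/3, 38/9, -59/9]
R4 ← R4 − (10/9)·R2: [0, 0, -16/3, 41/9, -80/9]
R5 ← R5 − (4/9)·R2: [0, 0, 8/3, 2/9, -68/9]
R4 ← R4 − R3: [0, 0, 0, 1/3, -7/3]
R5 ← R5 + (1/2)·R3: [0, 0, 0, 7/3, -65/6]
R5 ← R5 − (7)·R4: [0, 0, 0, 0, 11/2]
Echelon form has 5 nonzero rows, so rank(A) = 5.
The rank gives the maximum number of linearly independent columns: 5.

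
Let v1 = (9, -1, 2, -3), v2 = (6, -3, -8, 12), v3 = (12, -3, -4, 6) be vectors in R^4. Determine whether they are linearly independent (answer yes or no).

no

Form the matrix with these vectors as rows and row reduce.
R2 ← R2 − (2/3)·R1: [0, -7/3, -28/3, 14]
R3 ← R3 − (4/3)·R1: [0, -5/3, -20/3, 10]
R3 ← R3 − (5/7)·R2: [0, 0, 0, 0]
2 nonzero rows, so the 3 vectors span a space of dimension 2.
Since 2 < 3, the vectors are linearly dependent.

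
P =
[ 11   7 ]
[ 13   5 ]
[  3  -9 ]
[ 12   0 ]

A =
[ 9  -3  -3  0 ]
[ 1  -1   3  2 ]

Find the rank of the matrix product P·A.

2

First compute PA:
[[106, -40, -12,  14],
 [122, -44, -24,  10],
 [ 18,   0, -36, -18],
 [108, -36, -36,   0]]
Now row reduce the product.
R2 ← R2 − (61/53)·R1: [0, 108/53, -540/53, -324/53]
R3 ← R3 − (9/53)·R1: [0, 360/53, -1800/53, -1080/53]
R4 ← R4 − (54/53)·R1: [0, 252/53, -1260/53, -756/53]
R3 ← R3 − (10/3)·R2: [0, 0, 0, 0]
R4 ← R4 − (7/3)·R2: [0, 0, 0, 0]
2 nonzero rows, so rank(PA) = 2.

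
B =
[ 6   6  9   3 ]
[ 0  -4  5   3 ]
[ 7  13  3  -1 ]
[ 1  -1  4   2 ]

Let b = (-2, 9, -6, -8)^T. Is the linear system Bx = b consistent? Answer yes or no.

Row reduce the augmented matrix [B | b].
R3 ← R3 − (7/6)·R1: [0, 6, -15/2, -9/2, -11/3]
R4 ← R4 − (1/6)·R1: [0, -2, 5/2, 3/2, -23/3]
R3 ← R3 + (3/2)·R2: [0, 0, 0, 0, 59/6]
R4 ← R4 − (1/2)·R2: [0, 0, 0, 0, -73/6]
R4 ← R4 + (73/59)·R3: [0, 0, 0, 0, 0]
The echelon form has 3 nonzero rows; the last pivot sits in the augmented column, so rank(B) = 2 but rank([B|b]) = 3.
Since the ranks differ, the system is inconsistent.

no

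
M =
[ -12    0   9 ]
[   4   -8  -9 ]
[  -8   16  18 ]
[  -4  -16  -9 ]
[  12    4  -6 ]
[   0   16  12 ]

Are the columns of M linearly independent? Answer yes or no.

no

Row reduce M to echelon form.
R2 ← R2 + (1/3)·R1: [0, -8, -6]
R3 ← R3 − (2/3)·R1: [0, 16, 12]
R4 ← R4 − (1/3)·R1: [0, -16, -12]
R5 ← R5 + R1: [0, 4, 3]
R3 ← R3 + (2)·R2: [0, 0, 0]
R4 ← R4 − (2)·R2: [0, 0, 0]
R5 ← R5 + (1/2)·R2: [0, 0, 0]
R6 ← R6 + (2)·R2: [0, 0, 0]
2 pivots among 3 columns.
Only 2 < 3 pivot columns, so the columns are linearly dependent.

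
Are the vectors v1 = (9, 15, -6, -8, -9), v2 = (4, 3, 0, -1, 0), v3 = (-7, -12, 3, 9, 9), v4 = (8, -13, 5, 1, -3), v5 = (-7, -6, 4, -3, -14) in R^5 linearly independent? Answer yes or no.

Form the matrix with these vectors as rows and row reduce.
R2 ← R2 − (4/9)·R1: [0, -11/3, 8/3, 23/9, 4]
R3 ← R3 + (7/9)·R1: [0, -1/3, -5/3, 25/9, 2]
R4 ← R4 − (8/9)·R1: [0, -79/3, 31/3, 73/9, 5]
R5 ← R5 + (7/9)·R1: [0, 17/3, -2/3, -83/9, -21]
R3 ← R3 − (1/11)·R2: [0, 0, -21/11, 28/11, 18/11]
R4 ← R4 − (79/11)·R2: [0, 0, -97/11, -338/33, -261/11]
R5 ← R5 + (17/11)·R2: [0, 0, 38/11, -58/11, -163/11]
R4 ← R4 − (97/21)·R3: [0, 0, 0, -22, -219/7]
R5 ← R5 + (38/21)·R3: [0, 0, 0, -2/3, -83/7]
R5 ← R5 − (1/33)·R4: [0, 0, 0, 0, -120/11]
5 nonzero rows, so the 5 vectors span a space of dimension 5.
Since 5 = 5, the vectors are linearly independent.

yes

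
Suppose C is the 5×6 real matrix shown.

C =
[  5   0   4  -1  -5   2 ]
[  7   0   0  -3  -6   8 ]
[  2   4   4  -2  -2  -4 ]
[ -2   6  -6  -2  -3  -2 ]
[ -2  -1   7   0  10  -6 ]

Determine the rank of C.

Row reduce to echelon form.
R2 ← R2 − (7/5)·R1: [0, 0, -28/5, -8/5, 1, 26/5]
R3 ← R3 − (2/5)·R1: [0, 4, 12/5, -8/5, 0, -24/5]
R4 ← R4 + (2/5)·R1: [0, 6, -22/5, -12/5, -5, -6/5]
R5 ← R5 + (2/5)·R1: [0, -1, 43/5, -2/5, 8, -26/5]
Swap R2 ↔ R3
R4 ← R4 − (3/2)·R2: [0, 0, -8, 0, -5, 6]
R5 ← R5 + (1/4)·R2: [0, 0, 46/5, -4/5, 8, -32/5]
R4 ← R4 − (10/7)·R3: [0, 0, 0, 16/7, -45/7, -10/7]
R5 ← R5 + (23/14)·R3: [0, 0, 0, -24/7, 135/14, 15/7]
R5 ← R5 + (3/2)·R4: [0, 0, 0, 0, 0, 0]
Echelon form has 4 nonzero rows, so rank(C) = 4.

4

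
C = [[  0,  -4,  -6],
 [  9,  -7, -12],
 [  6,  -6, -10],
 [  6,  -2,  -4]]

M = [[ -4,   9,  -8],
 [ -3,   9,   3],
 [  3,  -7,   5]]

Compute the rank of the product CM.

First compute CM:
[[ -6,   6, -42],
 [-51, 102, -153],
 [-36,  70, -116],
 [-30,  64, -74]]
Now row reduce the product.
R2 ← R2 − (17/2)·R1: [0, 51, 204]
R3 ← R3 − (6)·R1: [0, 34, 136]
R4 ← R4 − (5)·R1: [0, 34, 136]
R3 ← R3 − (2/3)·R2: [0, 0, 0]
R4 ← R4 − (2/3)·R2: [0, 0, 0]
2 nonzero rows, so rank(CM) = 2.

2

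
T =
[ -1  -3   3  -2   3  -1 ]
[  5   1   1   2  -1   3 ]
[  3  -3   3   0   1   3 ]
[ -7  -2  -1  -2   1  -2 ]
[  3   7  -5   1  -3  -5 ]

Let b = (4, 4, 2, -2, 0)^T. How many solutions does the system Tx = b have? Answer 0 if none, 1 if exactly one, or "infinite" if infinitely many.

Row reduce the augmented matrix [T | b].
R2 ← R2 + (5)·R1: [0, -14, 16, -8, 14, -2, 24]
R3 ← R3 + (3)·R1: [0, -12, 12, -6, 10, 0, 14]
R4 ← R4 − (7)·R1: [0, 19, -22, 12, -20, 5, -30]
R5 ← R5 + (3)·R1: [0, -2, 4, -5, 6, -8, 12]
R3 ← R3 − (6/7)·R2: [0, 0, -12/7, 6/7, -2, 12/7, -46/7]
R4 ← R4 + (19/14)·R2: [0, 0, -2/7, 8/7, -1, 16/7, 18/7]
R5 ← R5 − (1/7)·R2: [0, 0, 12/7, -27/7, 4, -54/7, 60/7]
R4 ← R4 − (1/6)·R3: [0, 0, 0, 1, -2/3, 2, 11/3]
R5 ← R5 + R3: [0, 0, 0, -3, 2, -6, 2]
R5 ← R5 + (3)·R4: [0, 0, 0, 0, 0, 0, 13]
The echelon form has 5 nonzero rows; the last pivot sits in the augmented column, so rank(T) = 4 but rank([T|b]) = 5.
Since the ranks differ, the system is inconsistent.
It has no solutions.

0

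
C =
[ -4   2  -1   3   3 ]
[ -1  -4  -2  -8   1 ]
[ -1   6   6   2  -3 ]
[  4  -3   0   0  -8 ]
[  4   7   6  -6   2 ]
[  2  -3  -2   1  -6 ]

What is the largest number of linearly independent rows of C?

5

Row reduce to echelon form.
R2 ← R2 − (1/4)·R1: [0, -9/2, -7/4, -35/4, 1/4]
R3 ← R3 − (1/4)·R1: [0, 11/2, 25/4, 5/4, -15/4]
R4 ← R4 + R1: [0, -1, -1, 3, -5]
R5 ← R5 + R1: [0, 9, 5, -3, 5]
R6 ← R6 + (1/2)·R1: [0, -2, -5/2, 5/2, -9/2]
R3 ← R3 + (11/9)·R2: [0, 0, 37/9, -85/9, -31/9]
R4 ← R4 − (2/9)·R2: [0, 0, -11/18, 89/18, -91/18]
R5 ← R5 + (2)·R2: [0, 0, 3/2, -41/2, 11/2]
R6 ← R6 − (4/9)·R2: [0, 0, -31/18, 115/18, -83/18]
R4 ← R4 + (11/74)·R3: [0, 0, 0, 131/37, -206/37]
R5 ← R5 − (27/74)·R3: [0, 0, 0, -631/37, 250/37]
R6 ← R6 + (31/74)·R3: [0, 0, 0, 90/37, -224/37]
R5 ← R5 + (631/131)·R4: [0, 0, 0, 0, -2628/131]
R6 ← R6 − (90/131)·R4: [0, 0, 0, 0, -292/131]
R6 ← R6 − (1/9)·R5: [0, 0, 0, 0, 0]
Echelon form has 5 nonzero rows, so rank(C) = 5.
The rank gives the maximum number of linearly independent rows: 5.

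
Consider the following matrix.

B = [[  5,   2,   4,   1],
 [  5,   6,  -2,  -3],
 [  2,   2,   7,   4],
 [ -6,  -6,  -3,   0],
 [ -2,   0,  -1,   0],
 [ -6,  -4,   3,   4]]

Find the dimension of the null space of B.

Row reduce to echelon form.
R2 ← R2 − R1: [0, 4, -6, -4]
R3 ← R3 − (2/5)·R1: [0, 6/5, 27/5, 18/5]
R4 ← R4 + (6/5)·R1: [0, -18/5, 9/5, 6/5]
R5 ← R5 + (2/5)·R1: [0, 4/5, 3/5, 2/5]
R6 ← R6 + (6/5)·R1: [0, -8/5, 39/5, 26/5]
R3 ← R3 − (3/10)·R2: [0, 0, 36/5, 24/5]
R4 ← R4 + (9/10)·R2: [0, 0, -18/5, -12/5]
R5 ← R5 − (1/5)·R2: [0, 0, 9/5, 6/5]
R6 ← R6 + (2/5)·R2: [0, 0, 27/5, 18/5]
R4 ← R4 + (1/2)·R3: [0, 0, 0, 0]
R5 ← R5 − (1/4)·R3: [0, 0, 0, 0]
R6 ← R6 − (3/4)·R3: [0, 0, 0, 0]
3 nonzero rows, so rank(B) = 3.
B has 4 columns; by rank–nullity, nullity = 4 − 3 = 1.

1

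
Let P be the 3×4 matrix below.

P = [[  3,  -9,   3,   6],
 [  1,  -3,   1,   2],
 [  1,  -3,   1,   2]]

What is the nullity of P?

Row reduce to echelon form.
R2 ← R2 − (1/3)·R1: [0, 0, 0, 0]
R3 ← R3 − (1/3)·R1: [0, 0, 0, 0]
1 nonzero row, so rank(P) = 1.
P has 4 columns; by rank–nullity, nullity = 4 − 1 = 3.

3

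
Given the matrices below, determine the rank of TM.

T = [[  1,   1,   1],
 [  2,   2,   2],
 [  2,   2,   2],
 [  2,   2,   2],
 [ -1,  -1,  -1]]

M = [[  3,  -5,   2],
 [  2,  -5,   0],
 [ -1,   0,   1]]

First compute TM:
[[  4, -10,   3],
 [  8, -20,   6],
 [  8, -20,   6],
 [  8, -20,   6],
 [ -4,  10,  -3]]
Now row reduce the product.
R2 ← R2 − (2)·R1: [0, 0, 0]
R3 ← R3 − (2)·R1: [0, 0, 0]
R4 ← R4 − (2)·R1: [0, 0, 0]
R5 ← R5 + R1: [0, 0, 0]
1 nonzero row, so rank(TM) = 1.

1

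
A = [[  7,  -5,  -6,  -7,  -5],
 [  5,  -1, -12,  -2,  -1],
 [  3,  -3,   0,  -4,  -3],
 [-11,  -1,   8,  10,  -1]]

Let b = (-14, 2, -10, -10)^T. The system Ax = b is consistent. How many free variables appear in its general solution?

2

Row reduce the augmented matrix [A | b].
R2 ← R2 − (5/7)·R1: [0, 18/7, -54/7, 3, 18/7, 12]
R3 ← R3 − (3/7)·R1: [0, -6/7, 18/7, -1, -6/7, -4]
R4 ← R4 + (11/7)·R1: [0, -62/7, -10/7, -1, -62/7, -32]
R3 ← R3 + (1/3)·R2: [0, 0, 0, 0, 0, 0]
R4 ← R4 + (31/9)·R2: [0, 0, -28, 28/3, 0, 28/3]
Swap R3 ↔ R4
The echelon form has 3 nonzero rows, and every pivot lies in the first 5 columns, so rank(A) = rank([A|b]) = 3.
The system is consistent.
Free variables = (unknowns) − (rank) = 5 − 3 = 2.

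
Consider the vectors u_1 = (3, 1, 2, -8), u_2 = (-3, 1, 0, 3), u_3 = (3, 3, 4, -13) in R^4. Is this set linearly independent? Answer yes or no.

no

Form the matrix with these vectors as rows and row reduce.
R2 ← R2 + R1: [0, 2, 2, -5]
R3 ← R3 − R1: [0, 2, 2, -5]
R3 ← R3 − R2: [0, 0, 0, 0]
2 nonzero rows, so the 3 vectors span a space of dimension 2.
Since 2 < 3, the vectors are linearly dependent.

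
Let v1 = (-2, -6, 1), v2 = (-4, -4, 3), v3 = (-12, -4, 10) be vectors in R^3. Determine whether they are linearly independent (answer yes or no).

no

Form the matrix with these vectors as rows and row reduce.
R2 ← R2 − (2)·R1: [0, 8, 1]
R3 ← R3 − (6)·R1: [0, 32, 4]
R3 ← R3 − (4)·R2: [0, 0, 0]
2 nonzero rows, so the 3 vectors span a space of dimension 2.
Since 2 < 3, the vectors are linearly dependent.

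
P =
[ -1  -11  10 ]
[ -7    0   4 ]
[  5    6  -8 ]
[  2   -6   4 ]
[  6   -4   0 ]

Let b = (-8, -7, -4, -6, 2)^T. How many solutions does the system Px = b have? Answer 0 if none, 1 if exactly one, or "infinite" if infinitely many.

Row reduce the augmented matrix [P | b].
R2 ← R2 − (7)·R1: [0, 77, -66, 49]
R3 ← R3 + (5)·R1: [0, -49, 42, -44]
R4 ← R4 + (2)·R1: [0, -28, 24, -22]
R5 ← R5 + (6)·R1: [0, -70, 60, -46]
R3 ← R3 + (7/11)·R2: [0, 0, 0, -141/11]
R4 ← R4 + (4/11)·R2: [0, 0, 0, -46/11]
R5 ← R5 + (10/11)·R2: [0, 0, 0, -16/11]
R4 ← R4 − (46/141)·R3: [0, 0, 0, 0]
R5 ← R5 − (16/141)·R3: [0, 0, 0, 0]
The echelon form has 3 nonzero rows; the last pivot sits in the augmented column, so rank(P) = 2 but rank([P|b]) = 3.
Since the ranks differ, the system is inconsistent.
It has no solutions.

0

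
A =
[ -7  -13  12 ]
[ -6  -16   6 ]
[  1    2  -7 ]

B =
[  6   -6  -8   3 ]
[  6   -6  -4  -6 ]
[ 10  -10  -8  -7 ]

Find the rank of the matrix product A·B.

First compute AB:
[[  0,   0,  12, -27],
 [-72,  72,  64,  36],
 [-52,  52,  40,  40]]
Now row reduce the product.
Swap R1 ↔ R2
R3 ← R3 − (13/18)·R1: [0, 0, -56/9, 14]
R3 ← R3 + (14/27)·R2: [0, 0, 0, 0]
2 nonzero rows, so rank(AB) = 2.

2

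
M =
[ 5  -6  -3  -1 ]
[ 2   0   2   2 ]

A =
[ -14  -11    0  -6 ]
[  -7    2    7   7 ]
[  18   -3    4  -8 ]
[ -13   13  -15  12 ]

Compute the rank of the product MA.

2

First compute MA:
[[-69, -71, -39, -60],
 [-18,  -2, -22,  -4]]
Now row reduce the product.
R2 ← R2 − (6/23)·R1: [0, 380/23, -272/23, 268/23]
2 nonzero rows, so rank(MA) = 2.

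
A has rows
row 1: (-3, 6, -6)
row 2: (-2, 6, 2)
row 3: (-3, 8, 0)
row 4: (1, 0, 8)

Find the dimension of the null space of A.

Row reduce to echelon form.
R2 ← R2 − (2/3)·R1: [0, 2, 6]
R3 ← R3 − R1: [0, 2, 6]
R4 ← R4 + (1/3)·R1: [0, 2, 6]
R3 ← R3 − R2: [0, 0, 0]
R4 ← R4 − R2: [0, 0, 0]
2 nonzero rows, so rank(A) = 2.
A has 3 columns; by rank–nullity, nullity = 3 − 2 = 1.

1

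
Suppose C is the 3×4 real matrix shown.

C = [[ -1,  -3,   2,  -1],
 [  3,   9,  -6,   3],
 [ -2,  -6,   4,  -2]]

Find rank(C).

1

Row reduce to echelon form.
R2 ← R2 + (3)·R1: [0, 0, 0, 0]
R3 ← R3 − (2)·R1: [0, 0, 0, 0]
Echelon form has 1 nonzero row, so rank(C) = 1.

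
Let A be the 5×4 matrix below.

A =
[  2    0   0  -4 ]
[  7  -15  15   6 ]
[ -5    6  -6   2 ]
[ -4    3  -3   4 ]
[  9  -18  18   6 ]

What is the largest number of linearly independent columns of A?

2

Row reduce to echelon form.
R2 ← R2 − (7/2)·R1: [0, -15, 15, 20]
R3 ← R3 + (5/2)·R1: [0, 6, -6, -8]
R4 ← R4 + (2)·R1: [0, 3, -3, -4]
R5 ← R5 − (9/2)·R1: [0, -18, 18, 24]
R3 ← R3 + (2/5)·R2: [0, 0, 0, 0]
R4 ← R4 + (1/5)·R2: [0, 0, 0, 0]
R5 ← R5 − (6/5)·R2: [0, 0, 0, 0]
Echelon form has 2 nonzero rows, so rank(A) = 2.
The rank gives the maximum number of linearly independent columns: 2.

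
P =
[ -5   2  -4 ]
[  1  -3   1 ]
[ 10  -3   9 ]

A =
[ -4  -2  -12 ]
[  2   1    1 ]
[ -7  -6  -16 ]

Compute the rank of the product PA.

3

First compute PA:
[[ 52,  36, 126],
 [-17, -11, -31],
 [-109, -77, -267]]
Now row reduce the product.
R2 ← R2 + (17/52)·R1: [0, 10/13, 265/26]
R3 ← R3 + (109/52)·R1: [0, -20/13, -75/26]
R3 ← R3 + (2)·R2: [0, 0, 35/2]
3 nonzero rows, so rank(PA) = 3.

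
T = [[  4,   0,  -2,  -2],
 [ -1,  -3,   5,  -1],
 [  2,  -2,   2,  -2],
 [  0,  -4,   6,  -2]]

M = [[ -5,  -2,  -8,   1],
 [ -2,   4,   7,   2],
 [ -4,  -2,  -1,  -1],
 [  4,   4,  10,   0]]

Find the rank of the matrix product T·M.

2

First compute TM:
[[-20, -12, -50,   6],
 [-13, -24, -28, -12],
 [-22, -24, -52,  -4],
 [-24, -36, -54, -14]]
Now row reduce the product.
R2 ← R2 − (13/20)·R1: [0, -81/5, 9/2, -159/10]
R3 ← R3 − (11/10)·R1: [0, -54/5, 3, -53/5]
R4 ← R4 − (6/5)·R1: [0, -108/5, 6, -106/5]
R3 ← R3 − (2/3)·R2: [0, 0, 0, 0]
R4 ← R4 − (4/3)·R2: [0, 0, 0, 0]
2 nonzero rows, so rank(TM) = 2.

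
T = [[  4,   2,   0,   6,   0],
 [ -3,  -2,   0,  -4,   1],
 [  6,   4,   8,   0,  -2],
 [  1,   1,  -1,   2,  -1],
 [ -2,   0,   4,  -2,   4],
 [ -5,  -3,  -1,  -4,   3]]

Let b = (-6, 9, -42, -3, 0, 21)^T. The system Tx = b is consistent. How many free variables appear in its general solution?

1

Row reduce the augmented matrix [T | b].
R2 ← R2 + (3/4)·R1: [0, -1/2, 0, 1/2, 1, 9/2]
R3 ← R3 − (3/2)·R1: [0, 1, 8, -9, -2, -33]
R4 ← R4 − (1/4)·R1: [0, 1/2, -1, 1/2, -1, -3/2]
R5 ← R5 + (1/2)·R1: [0, 1, 4, 1, 4, -3]
R6 ← R6 + (5/4)·R1: [0, -1/2, -1, 7/2, 3, 27/2]
R3 ← R3 + (2)·R2: [0, 0, 8, -8, 0, -24]
R4 ← R4 + R2: [0, 0, -1, 1, 0, 3]
R5 ← R5 + (2)·R2: [0, 0, 4, 2, 6, 6]
R6 ← R6 − R2: [0, 0, -1, 3, 2, 9]
R4 ← R4 + (1/8)·R3: [0, 0, 0, 0, 0, 0]
R5 ← R5 − (1/2)·R3: [0, 0, 0, 6, 6, 18]
R6 ← R6 + (1/8)·R3: [0, 0, 0, 2, 2, 6]
Swap R4 ↔ R5
R6 ← R6 − (1/3)·R4: [0, 0, 0, 0, 0, 0]
The echelon form has 4 nonzero rows, and every pivot lies in the first 5 columns, so rank(T) = rank([T|b]) = 4.
The system is consistent.
Free variables = (unknowns) − (rank) = 5 − 4 = 1.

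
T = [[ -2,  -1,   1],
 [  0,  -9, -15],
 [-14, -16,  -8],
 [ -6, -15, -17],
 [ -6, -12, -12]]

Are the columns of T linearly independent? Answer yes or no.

no

Row reduce T to echelon form.
R3 ← R3 − (7)·R1: [0, -9, -15]
R4 ← R4 − (3)·R1: [0, -12, -20]
R5 ← R5 − (3)·R1: [0, -9, -15]
R3 ← R3 − R2: [0, 0, 0]
R4 ← R4 − (4/3)·R2: [0, 0, 0]
R5 ← R5 − R2: [0, 0, 0]
2 pivots among 3 columns.
Only 2 < 3 pivot columns, so the columns are linearly dependent.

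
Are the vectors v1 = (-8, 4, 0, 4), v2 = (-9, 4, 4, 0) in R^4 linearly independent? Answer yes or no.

yes

Form the matrix with these vectors as rows and row reduce.
R2 ← R2 − (9/8)·R1: [0, -1/2, 4, -9/2]
2 nonzero rows, so the 2 vectors span a space of dimension 2.
Since 2 = 2, the vectors are linearly independent.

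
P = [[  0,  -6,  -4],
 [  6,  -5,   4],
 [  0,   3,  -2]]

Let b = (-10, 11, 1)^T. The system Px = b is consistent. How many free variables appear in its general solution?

Row reduce the augmented matrix [P | b].
Swap R1 ↔ R2
R3 ← R3 + (1/2)·R2: [0, 0, -4, -4]
The echelon form has 3 nonzero rows, and every pivot lies in the first 3 columns, so rank(P) = rank([P|b]) = 3.
The system is consistent.
Free variables = (unknowns) − (rank) = 3 − 3 = 0.

0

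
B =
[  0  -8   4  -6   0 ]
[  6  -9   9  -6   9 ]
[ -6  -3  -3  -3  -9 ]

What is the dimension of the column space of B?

Row reduce to echelon form.
Swap R1 ↔ R2
R3 ← R3 + R1: [0, -12, 6, -9, 0]
R3 ← R3 − (3/2)·R2: [0, 0, 0, 0, 0]
Echelon form has 2 nonzero rows, so rank(B) = 2.
The column space has dimension equal to the rank: 2.

2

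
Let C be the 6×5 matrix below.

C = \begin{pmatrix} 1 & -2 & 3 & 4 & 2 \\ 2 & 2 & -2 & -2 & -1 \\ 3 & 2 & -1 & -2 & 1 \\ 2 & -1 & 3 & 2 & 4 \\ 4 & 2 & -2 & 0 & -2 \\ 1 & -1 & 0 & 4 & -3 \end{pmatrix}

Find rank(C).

Row reduce to echelon form.
R2 ← R2 − (2)·R1: [0, 6, -8, -10, -5]
R3 ← R3 − (3)·R1: [0, 8, -10, -14, -5]
R4 ← R4 − (2)·R1: [0, 3, -3, -6, 0]
R5 ← R5 − (4)·R1: [0, 10, -14, -16, -10]
R6 ← R6 − R1: [0, 1, -3, 0, -5]
R3 ← R3 − (4/3)·R2: [0, 0, 2/3, -2/3, 5/3]
R4 ← R4 − (1/2)·R2: [0, 0, 1, -1, 5/2]
R5 ← R5 − (5/3)·R2: [0, 0, -2/3, 2/3, -5/3]
R6 ← R6 − (1/6)·R2: [0, 0, -5/3, 5/3, -25/6]
R4 ← R4 − (3/2)·R3: [0, 0, 0, 0, 0]
R5 ← R5 + R3: [0, 0, 0, 0, 0]
R6 ← R6 + (5/2)·R3: [0, 0, 0, 0, 0]
Echelon form has 3 nonzero rows, so rank(C) = 3.

3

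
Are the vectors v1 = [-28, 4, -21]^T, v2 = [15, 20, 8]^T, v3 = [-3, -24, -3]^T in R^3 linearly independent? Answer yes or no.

Form the matrix with these vectors as rows and row reduce.
R2 ← R2 + (15/28)·R1: [0, 155/7, -13/4]
R3 ← R3 − (3/28)·R1: [0, -171/7, -3/4]
R3 ← R3 + (171/155)·R2: [0, 0, -672/155]
3 nonzero rows, so the 3 vectors span a space of dimension 3.
Since 3 = 3, the vectors are linearly independent.

yes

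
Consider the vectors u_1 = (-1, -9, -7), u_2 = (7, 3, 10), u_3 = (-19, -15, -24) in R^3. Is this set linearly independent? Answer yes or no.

yes

Form the matrix with these vectors as rows and row reduce.
R2 ← R2 + (7)·R1: [0, -60, -39]
R3 ← R3 − (19)·R1: [0, 156, 109]
R3 ← R3 + (13/5)·R2: [0, 0, 38/5]
3 nonzero rows, so the 3 vectors span a space of dimension 3.
Since 3 = 3, the vectors are linearly independent.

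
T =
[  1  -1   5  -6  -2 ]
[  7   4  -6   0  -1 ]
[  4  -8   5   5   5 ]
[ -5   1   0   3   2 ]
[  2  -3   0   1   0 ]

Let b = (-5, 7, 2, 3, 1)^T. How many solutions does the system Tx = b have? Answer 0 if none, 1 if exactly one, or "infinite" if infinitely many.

Row reduce the augmented matrix [T | b].
R2 ← R2 − (7)·R1: [0, 11, -41, 42, 13, 42]
R3 ← R3 − (4)·R1: [0, -4, -15, 29, 13, 22]
R4 ← R4 + (5)·R1: [0, -4, 25, -27, -8, -22]
R5 ← R5 − (2)·R1: [0, -1, -10, 13, 4, 11]
R3 ← R3 + (4/11)·R2: [0, 0, -329/11, 487/11, 195/11, 410/11]
R4 ← R4 + (4/11)·R2: [0, 0, 111/11, -129/11, -36/11, -74/11]
R5 ← R5 + (1/11)·R2: [0, 0, -151/11, 185/11, 57/11, 163/11]
R4 ← R4 + (111/329)·R3: [0, 0, 0, 1056/329, 891/329, 1924/329]
R5 ← R5 − (151/329)·R3: [0, 0, 0, -1152/329, -972/329, -753/329]
R5 ← R5 + (12/11)·R4: [0, 0, 0, 0, 0, 45/11]
The echelon form has 5 nonzero rows; the last pivot sits in the augmented column, so rank(T) = 4 but rank([T|b]) = 5.
Since the ranks differ, the system is inconsistent.
It has no solutions.

0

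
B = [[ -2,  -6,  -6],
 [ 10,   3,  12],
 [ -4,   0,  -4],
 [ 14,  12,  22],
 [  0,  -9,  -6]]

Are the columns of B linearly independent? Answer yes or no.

no

Row reduce B to echelon form.
R2 ← R2 + (5)·R1: [0, -27, -18]
R3 ← R3 − (2)·R1: [0, 12, 8]
R4 ← R4 + (7)·R1: [0, -30, -20]
R3 ← R3 + (4/9)·R2: [0, 0, 0]
R4 ← R4 − (10/9)·R2: [0, 0, 0]
R5 ← R5 − (1/3)·R2: [0, 0, 0]
2 pivots among 3 columns.
Only 2 < 3 pivot columns, so the columns are linearly dependent.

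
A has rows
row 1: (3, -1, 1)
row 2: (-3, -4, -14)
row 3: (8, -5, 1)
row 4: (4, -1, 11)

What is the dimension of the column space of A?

Row reduce to echelon form.
R2 ← R2 + R1: [0, -5, -13]
R3 ← R3 − (8/3)·R1: [0, -7/3, -5/3]
R4 ← R4 − (4/3)·R1: [0, 1/3, 29/3]
R3 ← R3 − (7/15)·R2: [0, 0, 22/5]
R4 ← R4 + (1/15)·R2: [0, 0, 44/5]
R4 ← R4 − (2)·R3: [0, 0, 0]
Echelon form has 3 nonzero rows, so rank(A) = 3.
The column space has dimension equal to the rank: 3.

3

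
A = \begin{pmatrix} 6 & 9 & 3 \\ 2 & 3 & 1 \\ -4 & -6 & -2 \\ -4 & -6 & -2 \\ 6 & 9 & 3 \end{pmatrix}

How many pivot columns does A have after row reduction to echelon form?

1

Row reduce to echelon form.
R2 ← R2 − (1/3)·R1: [0, 0, 0]
R3 ← R3 + (2/3)·R1: [0, 0, 0]
R4 ← R4 + (2/3)·R1: [0, 0, 0]
R5 ← R5 − R1: [0, 0, 0]
Echelon form has 1 nonzero row, so rank(A) = 1.
Each nonzero row contributes one pivot column: 1 pivot columns.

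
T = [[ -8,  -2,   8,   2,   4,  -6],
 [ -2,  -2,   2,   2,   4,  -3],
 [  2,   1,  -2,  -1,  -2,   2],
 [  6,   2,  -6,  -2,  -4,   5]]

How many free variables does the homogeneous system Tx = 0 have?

4

Row reduce to echelon form.
R2 ← R2 − (1/4)·R1: [0, -3/2, 0, 3/2, 3, -3/2]
R3 ← R3 + (1/4)·R1: [0, 1/2, 0, -1/2, -1, 1/2]
R4 ← R4 + (3/4)·R1: [0, 1/2, 0, -1/2, -1, 1/2]
R3 ← R3 + (1/3)·R2: [0, 0, 0, 0, 0, 0]
R4 ← R4 + (1/3)·R2: [0, 0, 0, 0, 0, 0]
2 nonzero rows, so rank(T) = 2.
T has 6 columns; by rank–nullity, nullity = 6 − 2 = 4.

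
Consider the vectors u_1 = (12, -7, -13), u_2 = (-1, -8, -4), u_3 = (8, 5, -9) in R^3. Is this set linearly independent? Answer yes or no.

Form the matrix with these vectors as rows and row reduce.
R2 ← R2 + (1/12)·R1: [0, -103/12, -61/12]
R3 ← R3 − (2/3)·R1: [0, 29/3, -1/3]
R3 ← R3 + (116/103)·R2: [0, 0, -624/103]
3 nonzero rows, so the 3 vectors span a space of dimension 3.
Since 3 = 3, the vectors are linearly independent.

yes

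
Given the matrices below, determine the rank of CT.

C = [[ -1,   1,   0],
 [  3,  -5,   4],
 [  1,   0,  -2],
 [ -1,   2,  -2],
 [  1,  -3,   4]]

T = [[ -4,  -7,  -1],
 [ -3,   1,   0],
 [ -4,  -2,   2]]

2

First compute CT:
[[  1,   8,   1],
 [-13, -34,   5],
 [  4,  -3,  -5],
 [  6,  13,  -3],
 [-11, -18,   7]]
Now row reduce the product.
R2 ← R2 + (13)·R1: [0, 70, 18]
R3 ← R3 − (4)·R1: [0, -35, -9]
R4 ← R4 − (6)·R1: [0, -35, -9]
R5 ← R5 + (11)·R1: [0, 70, 18]
R3 ← R3 + (1/2)·R2: [0, 0, 0]
R4 ← R4 + (1/2)·R2: [0, 0, 0]
R5 ← R5 − R2: [0, 0, 0]
2 nonzero rows, so rank(CT) = 2.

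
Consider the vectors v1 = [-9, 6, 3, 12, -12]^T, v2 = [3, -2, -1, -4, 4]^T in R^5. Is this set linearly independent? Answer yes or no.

no

Form the matrix with these vectors as rows and row reduce.
R2 ← R2 + (1/3)·R1: [0, 0, 0, 0, 0]
1 nonzero row, so the 2 vectors span a space of dimension 1.
Since 1 < 2, the vectors are linearly dependent.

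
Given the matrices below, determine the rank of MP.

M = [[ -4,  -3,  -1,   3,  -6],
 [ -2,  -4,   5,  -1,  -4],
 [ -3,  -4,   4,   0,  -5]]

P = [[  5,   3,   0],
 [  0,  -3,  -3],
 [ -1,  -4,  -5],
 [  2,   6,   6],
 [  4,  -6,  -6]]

3

First compute MP:
[[-37,  55,  68],
 [-33,   4,   5],
 [-39,  17,  22]]
Now row reduce the product.
R2 ← R2 − (33/37)·R1: [0, -1667/37, -2059/37]
R3 ← R3 − (39/37)·R1: [0, -1516/37, -1838/37]
R3 ← R3 − (1516/1667)·R2: [0, 0, 1554/1667]
3 nonzero rows, so rank(MP) = 3.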